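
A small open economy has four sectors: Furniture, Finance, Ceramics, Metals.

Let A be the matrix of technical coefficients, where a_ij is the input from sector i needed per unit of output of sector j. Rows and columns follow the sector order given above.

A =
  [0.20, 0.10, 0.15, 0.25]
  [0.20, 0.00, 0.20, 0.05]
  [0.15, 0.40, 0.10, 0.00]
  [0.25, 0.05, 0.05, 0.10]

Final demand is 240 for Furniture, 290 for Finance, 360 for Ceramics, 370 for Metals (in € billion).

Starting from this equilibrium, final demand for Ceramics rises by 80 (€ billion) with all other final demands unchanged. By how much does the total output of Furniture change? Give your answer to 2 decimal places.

I − A =
  [   0.80    -0.10    -0.15    -0.25]
  [  -0.20     1.00    -0.20    -0.05]
  [  -0.15    -0.40     0.90     0.00]
  [  -0.25    -0.05    -0.05     0.90]
Compute the cofactors C_ij = (−1)^(i+j)·(3×3 minor ij) of I−A; the adjugate is their transpose:
adj(I−A) = Cᵀ =
  [ 0.734750   0.151250   0.167875   0.212500]
  [ 0.200625   0.569625   0.164875   0.087375]
  [ 0.211625   0.278375   0.633750   0.074250]
  [ 0.227000   0.089125   0.091000   0.600500]
det(I−A) = Σ_j (I−A)_1j·C_1j = (0.80)(0.734750) + (-0.10)(0.200625) + (-0.15)(0.211625) + (-0.25)(0.227000) = 0.47924375
(I − A)⁻¹ = adj(I−A) / det(I−A) ≈
  [   1.5331     0.3156     0.3503     0.4434]
  [   0.4186     1.1886     0.3440     0.1823]
  [   0.4416     0.5809     1.3224     0.1549]
  [   0.4737     0.1860     0.1899     1.2530]
Δx = (I − A)⁻¹ Δd with Δd having +80 in the Ceramics component and 0 elsewhere.
So Δx_1 = L_13 · (+80), where L_13 = adj(I−A)_13 / det(I−A) = 0.167875 / 0.47924375.
Δx_1 = 0.167875 × (+80) / 0.47924375 = 13.43 / 0.47924375 ≈ 28.02.

Δx_1 = 28.02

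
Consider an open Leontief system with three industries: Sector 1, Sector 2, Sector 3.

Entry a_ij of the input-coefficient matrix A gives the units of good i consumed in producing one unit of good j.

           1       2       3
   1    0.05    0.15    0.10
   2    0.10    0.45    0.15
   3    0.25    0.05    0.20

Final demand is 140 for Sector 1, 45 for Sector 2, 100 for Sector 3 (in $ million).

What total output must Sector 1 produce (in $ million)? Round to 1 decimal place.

I − A =
  [   0.95    -0.15    -0.10]
  [  -0.10     0.55    -0.15]
  [  -0.25    -0.05     0.80]
Cofactors of I−A, C_ij = (−1)^(i+j)·(minor ij) (rows/columns in the sector order above):
  C_11 = (0.55)(0.80) − (-0.15)(-0.05) = 0.4325
  C_12 = −[(-0.10)(0.80) − (-0.15)(-0.25)] = 0.1175
  C_13 = (-0.10)(-0.05) − (0.55)(-0.25) = 0.1425
  C_21 = −[(-0.15)(0.80) − (-0.10)(-0.05)] = 0.1250
  C_22 = (0.95)(0.80) − (-0.10)(-0.25) = 0.7350
  C_23 = −[(0.95)(-0.05) − (-0.15)(-0.25)] = 0.0850
  C_31 = (-0.15)(-0.15) − (-0.10)(0.55) = 0.0775
  C_32 = −[(0.95)(-0.15) − (-0.10)(-0.10)] = 0.1525
  C_33 = (0.95)(0.55) − (-0.15)(-0.10) = 0.5075
det(I−A) = Σ_j (I−A)_1j·C_1j = (0.95)(0.4325) + (-0.15)(0.1175) + (-0.10)(0.1425) = 0.3790
adj(I−A) = Cᵀ =
  [ 0.4325   0.1250   0.0775]
  [ 0.1175   0.7350   0.1525]
  [ 0.1425   0.0850   0.5075]
(I − A)⁻¹ = adj(I−A) / det(I−A) ≈
  [   1.1412     0.3298     0.2045]
  [   0.3100     1.9393     0.4024]
  [   0.3760     0.2243     1.3391]
x = (I − A)⁻¹ d = adj(I−A)·d / det(I−A), with det(I−A) = 0.3790:
  x_1 = (0.4325·140 + 0.1250·45 + 0.0775·100) / 0.3790 = 73.925 / 0.3790 ≈ 195.1
  x_2 = (0.1175·140 + 0.7350·45 + 0.1525·100) / 0.3790 = 64.775 / 0.3790 ≈ 170.9
  x_3 = (0.1425·140 + 0.0850·45 + 0.5075·100) / 0.3790 = 74.525 / 0.3790 ≈ 196.6

x_1 = 195.1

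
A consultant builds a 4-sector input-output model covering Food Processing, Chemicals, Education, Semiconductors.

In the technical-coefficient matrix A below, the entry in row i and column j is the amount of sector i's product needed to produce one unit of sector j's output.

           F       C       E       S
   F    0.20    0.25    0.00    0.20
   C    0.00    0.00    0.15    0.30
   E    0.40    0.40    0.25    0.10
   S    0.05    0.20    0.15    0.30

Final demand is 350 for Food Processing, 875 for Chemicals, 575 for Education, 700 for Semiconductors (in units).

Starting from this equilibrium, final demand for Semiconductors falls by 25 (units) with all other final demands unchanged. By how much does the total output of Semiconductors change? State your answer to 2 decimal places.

Δx_S = -47.56

I − A =
  [   0.80    -0.25     0.00    -0.20]
  [   0.00     1.00    -0.15    -0.30]
  [  -0.40    -0.40     0.75    -0.10]
  [  -0.05    -0.20    -0.15     0.70]
Compute the cofactors C_ij = (−1)^(i+j)·(3×3 minor ij) of I−A; the adjugate is their transpose:
adj(I−A) = Cᵀ =
  [ 0.402000   0.169500   0.073500   0.198000]
  [ 0.072000   0.388500   0.118500   0.204000]
  [ 0.267000   0.323250   0.498250   0.286000]
  [ 0.106500   0.192375   0.145875   0.537000]
det(I−A) = Σ_j (I−A)_1j·C_1j = (0.80)(0.402000) + (-0.25)(0.072000) + (0.00)(0.267000) + (-0.20)(0.106500) = 0.2823
(I − A)⁻¹ = adj(I−A) / det(I−A) ≈
  [   1.4240     0.6004     0.2604     0.7014]
  [   0.2550     1.3762     0.4198     0.7226]
  [   0.9458     1.1451     1.7650     1.0131]
  [   0.3773     0.6815     0.5167     1.9022]
Δx = (I − A)⁻¹ Δd with Δd having -25 in the Semiconductors component and 0 elsewhere.
So Δx_S = L_SS · (-25), where L_SS = adj(I−A)_SS / det(I−A) = 0.537000 / 0.2823.
Δx_S = 0.537000 × (-25) / 0.2823 = -13.425 / 0.2823 ≈ -47.56.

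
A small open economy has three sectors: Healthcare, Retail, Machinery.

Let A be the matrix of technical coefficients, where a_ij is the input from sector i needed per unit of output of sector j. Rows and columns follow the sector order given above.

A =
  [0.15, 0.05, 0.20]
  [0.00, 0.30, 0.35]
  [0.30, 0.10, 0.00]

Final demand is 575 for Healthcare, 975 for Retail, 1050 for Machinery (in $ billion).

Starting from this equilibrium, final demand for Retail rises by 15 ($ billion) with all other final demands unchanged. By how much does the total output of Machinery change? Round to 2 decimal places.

I − A =
  [   0.85    -0.05    -0.20]
  [   0.00     0.70    -0.35]
  [  -0.30    -0.10     1.00]
Cofactors of I−A, C_ij = (−1)^(i+j)·(minor ij) (rows/columns in the sector order above):
  C_11 = (0.70)(1.00) − (-0.35)(-0.10) = 0.6650
  C_12 = −[(0.00)(1.00) − (-0.35)(-0.30)] = 0.1050
  C_13 = (0.00)(-0.10) − (0.70)(-0.30) = 0.2100
  C_21 = −[(-0.05)(1.00) − (-0.20)(-0.10)] = 0.0700
  C_22 = (0.85)(1.00) − (-0.20)(-0.30) = 0.7900
  C_23 = −[(0.85)(-0.10) − (-0.05)(-0.30)] = 0.1000
  C_31 = (-0.05)(-0.35) − (-0.20)(0.70) = 0.1575
  C_32 = −[(0.85)(-0.35) − (-0.20)(0.00)] = 0.2975
  C_33 = (0.85)(0.70) − (-0.05)(0.00) = 0.5950
det(I−A) = Σ_j (I−A)_1j·C_1j = (0.85)(0.6650) + (-0.05)(0.1050) + (-0.20)(0.2100) = 0.5180
adj(I−A) = Cᵀ =
  [ 0.6650   0.0700   0.1575]
  [ 0.1050   0.7900   0.2975]
  [ 0.2100   0.1000   0.5950]
(I − A)⁻¹ = adj(I−A) / det(I−A) ≈
  [   1.2838     0.1351     0.3041]
  [   0.2027     1.5251     0.5743]
  [   0.4054     0.1931     1.1486]
Δx = (I − A)⁻¹ Δd with Δd having +15 in the Retail component and 0 elsewhere.
So Δx_M = L_MR · (+15), where L_MR = adj(I−A)_MR / det(I−A) = 0.1000 / 0.5180.
Δx_M = 0.1000 × (+15) / 0.5180 = 1.50 / 0.5180 ≈ 2.90.

Δx_M = 2.90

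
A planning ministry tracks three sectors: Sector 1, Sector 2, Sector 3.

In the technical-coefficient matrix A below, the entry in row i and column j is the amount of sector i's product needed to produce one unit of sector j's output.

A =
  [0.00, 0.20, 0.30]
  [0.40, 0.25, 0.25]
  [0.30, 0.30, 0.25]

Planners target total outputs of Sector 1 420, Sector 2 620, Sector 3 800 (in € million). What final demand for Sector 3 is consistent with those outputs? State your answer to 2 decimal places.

I − A =
  [   1.00    -0.20    -0.30]
  [  -0.40     0.75    -0.25]
  [  -0.30    -0.30     0.75]
d = (I − A) x:
  d_1 = (+1.00)·420 + (-0.20)·620 + (-0.30)·800 = 56.00
  d_2 = (-0.40)·420 + (+0.75)·620 + (-0.25)·800 = 97.00
  d_3 = (-0.30)·420 + (-0.30)·620 + (+0.75)·800 = 288.00

d_3 = 288.00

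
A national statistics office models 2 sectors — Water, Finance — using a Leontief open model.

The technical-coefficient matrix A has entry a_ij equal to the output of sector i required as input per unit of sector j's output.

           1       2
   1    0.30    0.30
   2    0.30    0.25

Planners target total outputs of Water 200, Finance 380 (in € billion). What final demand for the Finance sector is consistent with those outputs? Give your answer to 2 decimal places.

I − A =
  [   0.70    -0.30]
  [  -0.30     0.75]
d = (I − A) x:
  d_1 = (+0.70)·200 + (-0.30)·380 = 26.00
  d_2 = (-0.30)·200 + (+0.75)·380 = 225.00

d_2 = 225.00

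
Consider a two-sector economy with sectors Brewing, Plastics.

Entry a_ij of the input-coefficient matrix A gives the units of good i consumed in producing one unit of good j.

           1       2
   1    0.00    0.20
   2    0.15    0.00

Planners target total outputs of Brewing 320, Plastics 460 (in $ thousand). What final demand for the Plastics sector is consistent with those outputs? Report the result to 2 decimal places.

I − A =
  [   1.00    -0.20]
  [  -0.15     1.00]
d = (I − A) x:
  d_1 = (+1.00)·320 + (-0.20)·460 = 228.00
  d_2 = (-0.15)·320 + (+1.00)·460 = 412.00

d_2 = 412.00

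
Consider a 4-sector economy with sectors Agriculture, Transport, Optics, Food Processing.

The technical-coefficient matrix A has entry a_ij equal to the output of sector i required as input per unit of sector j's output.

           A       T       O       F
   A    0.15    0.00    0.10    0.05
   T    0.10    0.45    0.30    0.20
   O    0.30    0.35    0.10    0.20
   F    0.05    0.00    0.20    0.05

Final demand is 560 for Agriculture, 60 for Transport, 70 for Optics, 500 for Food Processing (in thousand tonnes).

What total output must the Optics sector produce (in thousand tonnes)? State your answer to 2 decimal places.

x_O = 921.16

I − A =
  [   0.85     0.00    -0.10    -0.05]
  [  -0.10     0.55    -0.30    -0.20]
  [  -0.30    -0.35     0.90    -0.20]
  [  -0.05     0.00    -0.20     0.95]
Compute the cofactors C_ij = (−1)^(i+j)·(3×3 minor ij) of I−A; the adjugate is their transpose:
adj(I−A) = Cᵀ =
  [ 0.33450   0.03675   0.05775   0.03750]
  [ 0.19100   0.65800   0.28700   0.20900]
  [ 0.19900   0.28175   0.44275   0.16300]
  [ 0.05950   0.06125   0.09625   0.31150]
det(I−A) = Σ_j (I−A)_1j·C_1j = (0.85)(0.33450) + (0.00)(0.19100) + (-0.10)(0.19900) + (-0.05)(0.05950) = 0.26145
(I − A)⁻¹ = adj(I−A) / det(I−A) ≈
  [   1.2794     0.1406     0.2209     0.1434]
  [   0.7305     2.5167     1.0977     0.7994]
  [   0.7611     1.0776     1.6934     0.6234]
  [   0.2276     0.2343     0.3681     1.1914]
x = (I − A)⁻¹ d = adj(I−A)·d / det(I−A), with det(I−A) = 0.26145:
  x_A = (0.33450·560 + 0.03675·60 + 0.05775·70 + 0.03750·500) / 0.26145 = 212.3175 / 0.26145 ≈ 812.08
  x_T = (0.19100·560 + 0.65800·60 + 0.28700·70 + 0.20900·500) / 0.26145 = 271.03 / 0.26145 ≈ 1036.64
  x_O = (0.19900·560 + 0.28175·60 + 0.44275·70 + 0.16300·500) / 0.26145 = 240.8375 / 0.26145 ≈ 921.16
  x_F = (0.05950·560 + 0.06125·60 + 0.09625·70 + 0.31150·500) / 0.26145 = 199.4825 / 0.26145 ≈ 762.99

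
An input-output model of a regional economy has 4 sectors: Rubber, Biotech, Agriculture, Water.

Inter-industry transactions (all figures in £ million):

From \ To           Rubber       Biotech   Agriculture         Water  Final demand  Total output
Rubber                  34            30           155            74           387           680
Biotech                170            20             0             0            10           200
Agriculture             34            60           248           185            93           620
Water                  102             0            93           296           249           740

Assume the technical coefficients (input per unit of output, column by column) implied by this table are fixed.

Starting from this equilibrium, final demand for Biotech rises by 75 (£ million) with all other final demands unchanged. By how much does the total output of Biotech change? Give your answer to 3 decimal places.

Δx_B = 92.304

Technical coefficients a_ij = z_ij / X_j:
  a_RR = 34/680 = 0.05, a_BR = 170/680 = 0.25, a_AR = 34/680 = 0.05, a_WR = 102/680 = 0.15
  a_RB = 30/200 = 0.15, a_BB = 20/200 = 0.10, a_AB = 60/200 = 0.30, a_WB = 0/200 = 0.00
  a_RA = 155/620 = 0.25, a_BA = 0/620 = 0.00, a_AA = 248/620 = 0.40, a_WA = 93/620 = 0.15
  a_RW = 74/740 = 0.10, a_BW = 0/740 = 0.00, a_AW = 185/740 = 0.25, a_WW = 296/740 = 0.40
I − A =
  [   0.95    -0.15    -0.25    -0.10]
  [  -0.25     0.90     0.00     0.00]
  [  -0.05    -0.30     0.60    -0.25]
  [  -0.15     0.00    -0.15     0.60]
Compute the cofactors C_ij = (−1)^(i+j)·(3×3 minor ij) of I−A; the adjugate is their transpose:
adj(I−A) = Cᵀ =
  [ 0.290250   0.097875   0.148500   0.110250]
  [ 0.080625   0.279750   0.041250   0.030625]
  [ 0.105750   0.176625   0.477000   0.216375]
  [ 0.099000   0.068625   0.156375   0.460500]
det(I−A) = Σ_j (I−A)_1j·C_1j = (0.95)(0.290250) + (-0.15)(0.080625) + (-0.25)(0.105750) + (-0.10)(0.099000) = 0.22730625
(I − A)⁻¹ = adj(I−A) / det(I−A) ≈
  [   1.2769     0.4306     0.6533     0.4850]
  [   0.3547     1.2307     0.1815     0.1347]
  [   0.4652     0.7770     2.0985     0.9519]
  [   0.4355     0.3019     0.6879     2.0259]
Δx = (I − A)⁻¹ Δd with Δd having +75 in the Biotech component and 0 elsewhere.
So Δx_B = L_BB · (+75), where L_BB = adj(I−A)_BB / det(I−A) = 0.279750 / 0.22730625.
Δx_B = 0.279750 × (+75) / 0.22730625 = 20.98125 / 0.22730625 ≈ 92.304.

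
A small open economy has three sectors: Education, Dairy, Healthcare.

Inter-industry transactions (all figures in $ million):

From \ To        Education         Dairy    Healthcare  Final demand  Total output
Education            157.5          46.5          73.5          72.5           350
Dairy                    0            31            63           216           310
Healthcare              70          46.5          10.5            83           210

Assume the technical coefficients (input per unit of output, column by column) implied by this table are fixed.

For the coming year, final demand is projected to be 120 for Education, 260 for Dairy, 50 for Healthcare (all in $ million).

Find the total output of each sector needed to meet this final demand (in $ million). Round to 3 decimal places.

x_E = 444.177, x_D = 356.359, x_H = 202.410

Technical coefficients a_ij = z_ij / X_j:
  a_EE = 157.5/350 = 0.45, a_DE = 0/350 = 0.00, a_HE = 70/350 = 0.20
  a_ED = 46.5/310 = 0.15, a_DD = 31/310 = 0.10, a_HD = 46.5/310 = 0.15
  a_EH = 73.5/210 = 0.35, a_DH = 63/210 = 0.30, a_HH = 10.5/210 = 0.05
I − A =
  [   0.55    -0.15    -0.35]
  [   0.00     0.90    -0.30]
  [  -0.20    -0.15     0.95]
Cofactors of I−A, C_ij = (−1)^(i+j)·(minor ij) (rows/columns in the sector order above):
  C_11 = (0.90)(0.95) − (-0.30)(-0.15) = 0.8100
  C_12 = −[(0.00)(0.95) − (-0.30)(-0.20)] = 0.0600
  C_13 = (0.00)(-0.15) − (0.90)(-0.20) = 0.1800
  C_21 = −[(-0.15)(0.95) − (-0.35)(-0.15)] = 0.1950
  C_22 = (0.55)(0.95) − (-0.35)(-0.20) = 0.4525
  C_23 = −[(0.55)(-0.15) − (-0.15)(-0.20)] = 0.1125
  C_31 = (-0.15)(-0.30) − (-0.35)(0.90) = 0.3600
  C_32 = −[(0.55)(-0.30) − (-0.35)(0.00)] = 0.1650
  C_33 = (0.55)(0.90) − (-0.15)(0.00) = 0.4950
det(I−A) = Σ_j (I−A)_1j·C_1j = (0.55)(0.8100) + (-0.15)(0.0600) + (-0.35)(0.1800) = 0.3735
adj(I−A) = Cᵀ =
  [ 0.8100   0.1950   0.3600]
  [ 0.0600   0.4525   0.1650]
  [ 0.1800   0.1125   0.4950]
(I − A)⁻¹ = adj(I−A) / det(I−A) ≈
  [   2.1687     0.5221     0.9639]
  [   0.1606     1.2115     0.4418]
  [   0.4819     0.3012     1.3253]
x = (I − A)⁻¹ d = adj(I−A)·d / det(I−A), with det(I−A) = 0.3735:
  x_E = (0.8100·120 + 0.1950·260 + 0.3600·50) / 0.3735 = 165.90 / 0.3735 ≈ 444.177
  x_D = (0.0600·120 + 0.4525·260 + 0.1650·50) / 0.3735 = 133.10 / 0.3735 ≈ 356.359
  x_H = (0.1800·120 + 0.1125·260 + 0.4950·50) / 0.3735 = 75.60 / 0.3735 ≈ 202.410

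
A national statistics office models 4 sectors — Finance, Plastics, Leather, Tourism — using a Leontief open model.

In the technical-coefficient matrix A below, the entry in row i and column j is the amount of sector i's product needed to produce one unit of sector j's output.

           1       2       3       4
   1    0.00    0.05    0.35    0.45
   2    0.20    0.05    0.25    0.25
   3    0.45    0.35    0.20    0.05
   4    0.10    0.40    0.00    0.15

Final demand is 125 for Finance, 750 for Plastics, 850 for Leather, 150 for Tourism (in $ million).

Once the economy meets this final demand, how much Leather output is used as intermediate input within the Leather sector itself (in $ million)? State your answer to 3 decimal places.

z_33 = 727.125

I − A =
  [   1.00    -0.05    -0.35    -0.45]
  [  -0.20     0.95    -0.25    -0.25]
  [  -0.45    -0.35     0.80    -0.05]
  [  -0.10    -0.40     0.00     0.85]
Compute the cofactors C_ij = (−1)^(i+j)·(3×3 minor ij) of I−A; the adjugate is their transpose:
adj(I−A) = Cᵀ =
  [ 0.486625   0.289125   0.303250   0.360500]
  [ 0.252875   0.508375   0.269500   0.299250]
  [ 0.395375   0.402125   0.619000   0.364000]
  [ 0.176250   0.273250   0.162500   0.484750]
det(I−A) = Σ_j (I−A)_1j·C_1j = (1.00)(0.486625) + (-0.05)(0.252875) + (-0.35)(0.395375) + (-0.45)(0.176250) = 0.2562875
(I − A)⁻¹ = adj(I−A) / det(I−A) ≈
  [   1.8987     1.1281     1.1832     1.4066]
  [   0.9867     1.9836     1.0516     1.1676]
  [   1.5427     1.5690     2.4153     1.4203]
  [   0.6877     1.0662     0.6341     1.8914]
First solve x = (I − A)⁻¹ d = adj(I−A)·d / det(I−A); in particular x_3 = (0.395375·125 + 0.402125·750 + 0.619000·850 + 0.364000·150) / 0.2562875 = 931.765625 / 0.2562875 ≈ 3635.62649.
Intermediate flow from 3 to 3: z_33 = a_33 · x_3 = 0.20 × 931.765625 / 0.2562875 = 186.353125 / 0.2562875 ≈ 727.125.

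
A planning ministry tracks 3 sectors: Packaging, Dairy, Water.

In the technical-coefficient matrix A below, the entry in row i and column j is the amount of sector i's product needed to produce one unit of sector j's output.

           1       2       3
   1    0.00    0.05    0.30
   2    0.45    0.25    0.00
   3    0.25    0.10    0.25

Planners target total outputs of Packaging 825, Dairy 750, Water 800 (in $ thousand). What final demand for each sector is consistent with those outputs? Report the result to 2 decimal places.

d_1 = 547.50, d_2 = 191.25, d_3 = 318.75

I − A =
  [   1.00    -0.05    -0.30]
  [  -0.45     0.75     0.00]
  [  -0.25    -0.10     0.75]
d = (I − A) x:
  d_1 = (+1.00)·825 + (-0.05)·750 + (-0.30)·800 = 547.50
  d_2 = (-0.45)·825 + (+0.75)·750 + (+0.00)·800 = 191.25
  d_3 = (-0.25)·825 + (-0.10)·750 + (+0.75)·800 = 318.75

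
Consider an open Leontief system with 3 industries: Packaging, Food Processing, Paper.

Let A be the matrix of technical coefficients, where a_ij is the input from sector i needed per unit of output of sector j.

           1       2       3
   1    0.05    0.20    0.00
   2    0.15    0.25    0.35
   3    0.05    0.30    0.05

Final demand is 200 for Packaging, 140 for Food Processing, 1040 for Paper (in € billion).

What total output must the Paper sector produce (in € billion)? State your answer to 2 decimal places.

x_3 = 1408.12

I − A =
  [   0.95    -0.20     0.00]
  [  -0.15     0.75    -0.35]
  [  -0.05    -0.30     0.95]
Cofactors of I−A, C_ij = (−1)^(i+j)·(minor ij) (rows/columns in the sector order above):
  C_11 = (0.75)(0.95) − (-0.35)(-0.30) = 0.6075
  C_12 = −[(-0.15)(0.95) − (-0.35)(-0.05)] = 0.1600
  C_13 = (-0.15)(-0.30) − (0.75)(-0.05) = 0.0825
  C_21 = −[(-0.20)(0.95) − (0.00)(-0.30)] = 0.1900
  C_22 = (0.95)(0.95) − (0.00)(-0.05) = 0.9025
  C_23 = −[(0.95)(-0.30) − (-0.20)(-0.05)] = 0.2950
  C_31 = (-0.20)(-0.35) − (0.00)(0.75) = 0.0700
  C_32 = −[(0.95)(-0.35) − (0.00)(-0.15)] = 0.3325
  C_33 = (0.95)(0.75) − (-0.20)(-0.15) = 0.6825
det(I−A) = Σ_j (I−A)_1j·C_1j = (0.95)(0.6075) + (-0.20)(0.1600) + (0.00)(0.0825) = 0.545125
adj(I−A) = Cᵀ =
  [ 0.6075   0.1900   0.0700]
  [ 0.1600   0.9025   0.3325]
  [ 0.0825   0.2950   0.6825]
(I − A)⁻¹ = adj(I−A) / det(I−A) ≈
  [   1.1144     0.3485     0.1284]
  [   0.2935     1.6556     0.6100]
  [   0.1513     0.5412     1.2520]
x = (I − A)⁻¹ d = adj(I−A)·d / det(I−A), with det(I−A) = 0.545125:
  x_1 = (0.6075·200 + 0.1900·140 + 0.0700·1040) / 0.545125 = 220.90 / 0.545125 ≈ 405.23
  x_2 = (0.1600·200 + 0.9025·140 + 0.3325·1040) / 0.545125 = 504.15 / 0.545125 ≈ 924.83
  x_3 = (0.0825·200 + 0.2950·140 + 0.6825·1040) / 0.545125 = 767.60 / 0.545125 ≈ 1408.12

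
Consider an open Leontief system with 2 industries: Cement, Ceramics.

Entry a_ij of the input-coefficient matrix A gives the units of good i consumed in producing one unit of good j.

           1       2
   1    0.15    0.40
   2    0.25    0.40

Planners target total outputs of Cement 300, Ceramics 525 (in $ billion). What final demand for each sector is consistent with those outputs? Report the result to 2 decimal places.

d_1 = 45.00, d_2 = 240.00

I − A =
  [   0.85    -0.40]
  [  -0.25     0.60]
d = (I − A) x:
  d_1 = (+0.85)·300 + (-0.40)·525 = 45.00
  d_2 = (-0.25)·300 + (+0.60)·525 = 240.00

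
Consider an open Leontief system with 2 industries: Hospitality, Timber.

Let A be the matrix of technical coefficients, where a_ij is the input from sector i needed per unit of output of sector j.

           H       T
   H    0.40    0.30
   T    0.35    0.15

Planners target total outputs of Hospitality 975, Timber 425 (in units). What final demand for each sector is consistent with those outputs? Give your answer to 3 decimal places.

d_H = 457.500, d_T = 20.000

I − A =
  [   0.60    -0.30]
  [  -0.35     0.85]
d = (I − A) x:
  d_H = (+0.60)·975 + (-0.30)·425 = 457.500
  d_T = (-0.35)·975 + (+0.85)·425 = 20.000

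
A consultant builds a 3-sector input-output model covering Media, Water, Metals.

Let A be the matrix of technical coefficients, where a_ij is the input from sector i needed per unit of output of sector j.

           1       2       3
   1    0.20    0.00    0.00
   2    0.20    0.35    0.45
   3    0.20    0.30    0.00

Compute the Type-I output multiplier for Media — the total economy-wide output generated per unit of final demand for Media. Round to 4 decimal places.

I − A =
  [   0.80     0.00     0.00]
  [  -0.20     0.65    -0.45]
  [  -0.20    -0.30     1.00]
Cofactors of I−A, C_ij = (−1)^(i+j)·(minor ij) (rows/columns in the sector order above):
  C_11 = (0.65)(1.00) − (-0.45)(-0.30) = 0.5150
  C_12 = −[(-0.20)(1.00) − (-0.45)(-0.20)] = 0.2900
  C_13 = (-0.20)(-0.30) − (0.65)(-0.20) = 0.1900
  C_21 = −[(0.00)(1.00) − (0.00)(-0.30)] = 0.0000
  C_22 = (0.80)(1.00) − (0.00)(-0.20) = 0.8000
  C_23 = −[(0.80)(-0.30) − (0.00)(-0.20)] = 0.2400
  C_31 = (0.00)(-0.45) − (0.00)(0.65) = 0.0000
  C_32 = −[(0.80)(-0.45) − (0.00)(-0.20)] = 0.3600
  C_33 = (0.80)(0.65) − (0.00)(-0.20) = 0.5200
det(I−A) = Σ_j (I−A)_1j·C_1j = (0.80)(0.5150) + (0.00)(0.2900) + (0.00)(0.1900) = 0.4120
adj(I−A) = Cᵀ =
  [ 0.5150   0.0000   0.0000]
  [ 0.2900   0.8000   0.3600]
  [ 0.1900   0.2400   0.5200]
(I − A)⁻¹ = adj(I−A) / det(I−A) ≈
  [   1.25000     0.00000     0.00000]
  [   0.70388     1.94175     0.87379]
  [   0.46117     0.58252     1.26214]
The output multiplier for sector j is the column-j sum of the Leontief inverse (I − A)⁻¹ = adj(I−A) / det(I−A).
Column 1 of adj(I−A): (0.5150, 0.2900, 0.1900); det(I−A) = 0.4120.
m_1 = (0.5150 + 0.2900 + 0.1900) / 0.4120 = 0.995 / 0.4120 ≈ 2.4150.

m_1 = 2.4150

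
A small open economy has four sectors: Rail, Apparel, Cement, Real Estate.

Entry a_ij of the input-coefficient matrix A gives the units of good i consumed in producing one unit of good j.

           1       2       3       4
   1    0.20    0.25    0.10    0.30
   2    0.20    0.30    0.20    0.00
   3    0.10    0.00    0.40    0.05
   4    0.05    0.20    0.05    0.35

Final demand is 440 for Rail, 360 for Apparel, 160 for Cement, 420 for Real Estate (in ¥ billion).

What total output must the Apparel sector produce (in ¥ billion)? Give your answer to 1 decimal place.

x_2 = 1079.1

I − A =
  [   0.80    -0.25    -0.10    -0.30]
  [  -0.20     0.70    -0.20     0.00]
  [  -0.10     0.00     0.60    -0.05]
  [  -0.05    -0.20    -0.05     0.65]
Compute the cofactors C_ij = (−1)^(i+j)·(3×3 minor ij) of I−A; the adjugate is their transpose:
adj(I−A) = Cᵀ =
  [ 0.269250   0.133875   0.100500   0.132000]
  [ 0.091000   0.292750   0.117000   0.051000]
  [ 0.049250   0.030875   0.309000   0.046500]
  [ 0.052500   0.102750   0.067500   0.294000]
det(I−A) = Σ_j (I−A)_1j·C_1j = (0.80)(0.269250) + (-0.25)(0.091000) + (-0.10)(0.049250) + (-0.30)(0.052500) = 0.171975
(I − A)⁻¹ = adj(I−A) / det(I−A) ≈
  [   1.5656     0.7785     0.5844     0.7676]
  [   0.5291     1.7023     0.6803     0.2966]
  [   0.2864     0.1795     1.7968     0.2704]
  [   0.3053     0.5975     0.3925     1.7096]
x = (I − A)⁻¹ d = adj(I−A)·d / det(I−A), with det(I−A) = 0.171975:
  x_1 = (0.269250·440 + 0.133875·360 + 0.100500·160 + 0.132000·420) / 0.171975 = 238.185 / 0.171975 ≈ 1385.0
  x_2 = (0.091000·440 + 0.292750·360 + 0.117000·160 + 0.051000·420) / 0.171975 = 185.57 / 0.171975 ≈ 1079.1
  x_3 = (0.049250·440 + 0.030875·360 + 0.309000·160 + 0.046500·420) / 0.171975 = 101.755 / 0.171975 ≈ 591.7
  x_4 = (0.052500·440 + 0.102750·360 + 0.067500·160 + 0.294000·420) / 0.171975 = 194.37 / 0.171975 ≈ 1130.2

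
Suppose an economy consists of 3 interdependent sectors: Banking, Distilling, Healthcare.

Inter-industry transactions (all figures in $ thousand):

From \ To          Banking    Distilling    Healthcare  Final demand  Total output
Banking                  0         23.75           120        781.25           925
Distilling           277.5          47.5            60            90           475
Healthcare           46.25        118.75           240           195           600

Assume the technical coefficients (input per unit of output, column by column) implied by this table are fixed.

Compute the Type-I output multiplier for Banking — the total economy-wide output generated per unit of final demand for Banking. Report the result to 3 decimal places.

Technical coefficients a_ij = z_ij / X_j:
  a_11 = 0/925 = 0.00, a_21 = 277.5/925 = 0.30, a_31 = 46.25/925 = 0.05
  a_12 = 23.75/475 = 0.05, a_22 = 47.5/475 = 0.10, a_32 = 118.75/475 = 0.25
  a_13 = 120/600 = 0.20, a_23 = 60/600 = 0.10, a_33 = 240/600 = 0.40
I − A =
  [   1.00    -0.05    -0.20]
  [  -0.30     0.90    -0.10]
  [  -0.05    -0.25     0.60]
Cofactors of I−A, C_ij = (−1)^(i+j)·(minor ij) (rows/columns in the sector order above):
  C_11 = (0.90)(0.60) − (-0.10)(-0.25) = 0.5150
  C_12 = −[(-0.30)(0.60) − (-0.10)(-0.05)] = 0.1850
  C_13 = (-0.30)(-0.25) − (0.90)(-0.05) = 0.1200
  C_21 = −[(-0.05)(0.60) − (-0.20)(-0.25)] = 0.0800
  C_22 = (1.00)(0.60) − (-0.20)(-0.05) = 0.5900
  C_23 = −[(1.00)(-0.25) − (-0.05)(-0.05)] = 0.2525
  C_31 = (-0.05)(-0.10) − (-0.20)(0.90) = 0.1850
  C_32 = −[(1.00)(-0.10) − (-0.20)(-0.30)] = 0.1600
  C_33 = (1.00)(0.90) − (-0.05)(-0.30) = 0.8850
det(I−A) = Σ_j (I−A)_1j·C_1j = (1.00)(0.5150) + (-0.05)(0.1850) + (-0.20)(0.1200) = 0.48175
adj(I−A) = Cᵀ =
  [ 0.5150   0.0800   0.1850]
  [ 0.1850   0.5900   0.1600]
  [ 0.1200   0.2525   0.8850]
(I − A)⁻¹ = adj(I−A) / det(I−A) ≈
  [   1.0690     0.1661     0.3840]
  [   0.3840     1.2247     0.3321]
  [   0.2491     0.5241     1.8371]
The output multiplier for sector j is the column-j sum of the Leontief inverse (I − A)⁻¹ = adj(I−A) / det(I−A).
Column 1 of adj(I−A): (0.5150, 0.1850, 0.1200); det(I−A) = 0.48175.
m_1 = (0.5150 + 0.1850 + 0.1200) / 0.48175 = 0.82 / 0.48175 ≈ 1.702.

m_1 = 1.702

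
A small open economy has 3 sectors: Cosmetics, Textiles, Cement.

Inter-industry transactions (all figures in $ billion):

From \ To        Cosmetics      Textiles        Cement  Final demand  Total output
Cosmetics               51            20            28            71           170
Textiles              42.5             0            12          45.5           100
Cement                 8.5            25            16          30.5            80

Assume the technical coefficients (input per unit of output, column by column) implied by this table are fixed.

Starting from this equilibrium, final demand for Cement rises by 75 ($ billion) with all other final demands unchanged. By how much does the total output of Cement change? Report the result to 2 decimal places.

Technical coefficients a_ij = z_ij / X_j:
  a_11 = 51/170 = 0.30, a_21 = 42.5/170 = 0.25, a_31 = 8.5/170 = 0.05
  a_12 = 20/100 = 0.20, a_22 = 0/100 = 0.00, a_32 = 25/100 = 0.25
  a_13 = 28/80 = 0.35, a_23 = 12/80 = 0.15, a_33 = 16/80 = 0.20
I − A =
  [   0.70    -0.20    -0.35]
  [  -0.25     1.00    -0.15]
  [  -0.05    -0.25     0.80]
Cofactors of I−A, C_ij = (−1)^(i+j)·(minor ij) (rows/columns in the sector order above):
  C_11 = (1.00)(0.80) − (-0.15)(-0.25) = 0.7625
  C_12 = −[(-0.25)(0.80) − (-0.15)(-0.05)] = 0.2075
  C_13 = (-0.25)(-0.25) − (1.00)(-0.05) = 0.1125
  C_21 = −[(-0.20)(0.80) − (-0.35)(-0.25)] = 0.2475
  C_22 = (0.70)(0.80) − (-0.35)(-0.05) = 0.5425
  C_23 = −[(0.70)(-0.25) − (-0.20)(-0.05)] = 0.1850
  C_31 = (-0.20)(-0.15) − (-0.35)(1.00) = 0.3800
  C_32 = −[(0.70)(-0.15) − (-0.35)(-0.25)] = 0.1925
  C_33 = (0.70)(1.00) − (-0.20)(-0.25) = 0.6500
det(I−A) = Σ_j (I−A)_1j·C_1j = (0.70)(0.7625) + (-0.20)(0.2075) + (-0.35)(0.1125) = 0.452875
adj(I−A) = Cᵀ =
  [ 0.7625   0.2475   0.3800]
  [ 0.2075   0.5425   0.1925]
  [ 0.1125   0.1850   0.6500]
(I − A)⁻¹ = adj(I−A) / det(I−A) ≈
  [   1.6837     0.5465     0.8391]
  [   0.4582     1.1979     0.4251]
  [   0.2484     0.4085     1.4353]
Δx = (I − A)⁻¹ Δd with Δd having +75 in the Cement component and 0 elsewhere.
So Δx_3 = L_33 · (+75), where L_33 = adj(I−A)_33 / det(I−A) = 0.6500 / 0.452875.
Δx_3 = 0.6500 × (+75) / 0.452875 = 48.75 / 0.452875 ≈ 107.65.

Δx_3 = 107.65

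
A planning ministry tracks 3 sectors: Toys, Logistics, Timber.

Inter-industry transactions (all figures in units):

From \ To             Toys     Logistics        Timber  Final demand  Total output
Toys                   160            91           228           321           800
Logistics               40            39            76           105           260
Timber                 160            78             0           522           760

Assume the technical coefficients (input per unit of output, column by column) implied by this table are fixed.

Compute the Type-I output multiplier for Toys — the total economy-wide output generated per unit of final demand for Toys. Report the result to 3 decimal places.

m_1 = 1.866

Technical coefficients a_ij = z_ij / X_j:
  a_11 = 160/800 = 0.20, a_21 = 40/800 = 0.05, a_31 = 160/800 = 0.20
  a_12 = 91/260 = 0.35, a_22 = 39/260 = 0.15, a_32 = 78/260 = 0.30
  a_13 = 228/760 = 0.30, a_23 = 76/760 = 0.10, a_33 = 0/760 = 0.00
I − A =
  [   0.80    -0.35    -0.30]
  [  -0.05     0.85    -0.10]
  [  -0.20    -0.30     1.00]
Cofactors of I−A, C_ij = (−1)^(i+j)·(minor ij) (rows/columns in the sector order above):
  C_11 = (0.85)(1.00) − (-0.10)(-0.30) = 0.8200
  C_12 = −[(-0.05)(1.00) − (-0.10)(-0.20)] = 0.0700
  C_13 = (-0.05)(-0.30) − (0.85)(-0.20) = 0.1850
  C_21 = −[(-0.35)(1.00) − (-0.30)(-0.30)] = 0.4400
  C_22 = (0.80)(1.00) − (-0.30)(-0.20) = 0.7400
  C_23 = −[(0.80)(-0.30) − (-0.35)(-0.20)] = 0.3100
  C_31 = (-0.35)(-0.10) − (-0.30)(0.85) = 0.2900
  C_32 = −[(0.80)(-0.10) − (-0.30)(-0.05)] = 0.0950
  C_33 = (0.80)(0.85) − (-0.35)(-0.05) = 0.6625
det(I−A) = Σ_j (I−A)_1j·C_1j = (0.80)(0.8200) + (-0.35)(0.0700) + (-0.30)(0.1850) = 0.5760
adj(I−A) = Cᵀ =
  [ 0.8200   0.4400   0.2900]
  [ 0.0700   0.7400   0.0950]
  [ 0.1850   0.3100   0.6625]
(I − A)⁻¹ = adj(I−A) / det(I−A) ≈
  [   1.4236     0.7639     0.5035]
  [   0.1215     1.2847     0.1649]
  [   0.3212     0.5382     1.1502]
The output multiplier for sector j is the column-j sum of the Leontief inverse (I − A)⁻¹ = adj(I−A) / det(I−A).
Column 1 of adj(I−A): (0.8200, 0.0700, 0.1850); det(I−A) = 0.5760.
m_1 = (0.8200 + 0.0700 + 0.1850) / 0.5760 = 1.075 / 0.5760 ≈ 1.866.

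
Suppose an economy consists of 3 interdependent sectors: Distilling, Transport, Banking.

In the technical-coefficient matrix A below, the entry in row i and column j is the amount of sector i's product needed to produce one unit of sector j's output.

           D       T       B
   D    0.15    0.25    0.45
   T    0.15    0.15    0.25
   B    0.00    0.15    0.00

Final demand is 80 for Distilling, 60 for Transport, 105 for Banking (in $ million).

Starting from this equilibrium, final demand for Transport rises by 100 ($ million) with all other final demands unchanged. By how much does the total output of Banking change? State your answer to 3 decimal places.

Δx_B = 19.829

I − A =
  [   0.85    -0.25    -0.45]
  [  -0.15     0.85    -0.25]
  [   0.00    -0.15     1.00]
Cofactors of I−A, C_ij = (−1)^(i+j)·(minor ij) (rows/columns in the sector order above):
  C_11 = (0.85)(1.00) − (-0.25)(-0.15) = 0.8125
  C_12 = −[(-0.15)(1.00) − (-0.25)(0.00)] = 0.1500
  C_13 = (-0.15)(-0.15) − (0.85)(0.00) = 0.0225
  C_21 = −[(-0.25)(1.00) − (-0.45)(-0.15)] = 0.3175
  C_22 = (0.85)(1.00) − (-0.45)(0.00) = 0.8500
  C_23 = −[(0.85)(-0.15) − (-0.25)(0.00)] = 0.1275
  C_31 = (-0.25)(-0.25) − (-0.45)(0.85) = 0.4450
  C_32 = −[(0.85)(-0.25) − (-0.45)(-0.15)] = 0.2800
  C_33 = (0.85)(0.85) − (-0.25)(-0.15) = 0.6850
det(I−A) = Σ_j (I−A)_1j·C_1j = (0.85)(0.8125) + (-0.25)(0.1500) + (-0.45)(0.0225) = 0.6430
adj(I−A) = Cᵀ =
  [ 0.8125   0.3175   0.4450]
  [ 0.1500   0.8500   0.2800]
  [ 0.0225   0.1275   0.6850]
(I − A)⁻¹ = adj(I−A) / det(I−A) ≈
  [   1.2636     0.4938     0.6921]
  [   0.2333     1.3219     0.4355]
  [   0.0350     0.1983     1.0653]
Δx = (I − A)⁻¹ Δd with Δd having +100 in the Transport component and 0 elsewhere.
So Δx_B = L_BT · (+100), where L_BT = adj(I−A)_BT / det(I−A) = 0.1275 / 0.6430.
Δx_B = 0.1275 × (+100) / 0.6430 = 12.75 / 0.6430 ≈ 19.829.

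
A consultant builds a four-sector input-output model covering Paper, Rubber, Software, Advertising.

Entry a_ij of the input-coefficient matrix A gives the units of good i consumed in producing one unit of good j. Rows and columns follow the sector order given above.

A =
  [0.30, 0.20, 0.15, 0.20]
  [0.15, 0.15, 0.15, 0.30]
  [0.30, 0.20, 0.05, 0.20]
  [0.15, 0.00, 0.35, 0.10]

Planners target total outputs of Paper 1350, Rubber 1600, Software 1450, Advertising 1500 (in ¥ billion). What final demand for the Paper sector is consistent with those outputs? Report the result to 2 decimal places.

d_1 = 107.50

I − A =
  [   0.70    -0.20    -0.15    -0.20]
  [  -0.15     0.85    -0.15    -0.30]
  [  -0.30    -0.20     0.95    -0.20]
  [  -0.15     0.00    -0.35     0.90]
d = (I − A) x:
  d_1 = (+0.70)·1350 + (-0.20)·1600 + (-0.15)·1450 + (-0.20)·1500 = 107.50
  d_2 = (-0.15)·1350 + (+0.85)·1600 + (-0.15)·1450 + (-0.30)·1500 = 490.00
  d_3 = (-0.30)·1350 + (-0.20)·1600 + (+0.95)·1450 + (-0.20)·1500 = 352.50
  d_4 = (-0.15)·1350 + (+0.00)·1600 + (-0.35)·1450 + (+0.90)·1500 = 640.00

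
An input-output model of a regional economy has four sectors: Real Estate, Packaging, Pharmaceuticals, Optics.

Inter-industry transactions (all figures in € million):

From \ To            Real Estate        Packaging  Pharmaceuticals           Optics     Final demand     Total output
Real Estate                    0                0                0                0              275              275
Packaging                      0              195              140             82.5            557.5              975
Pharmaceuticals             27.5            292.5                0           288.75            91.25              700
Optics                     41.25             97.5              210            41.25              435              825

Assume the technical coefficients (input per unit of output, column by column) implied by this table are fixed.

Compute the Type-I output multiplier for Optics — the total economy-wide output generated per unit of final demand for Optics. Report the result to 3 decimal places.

Technical coefficients a_ij = z_ij / X_j:
  a_11 = 0/275 = 0.00, a_21 = 0/275 = 0.00, a_31 = 27.5/275 = 0.10, a_41 = 41.25/275 = 0.15
  a_12 = 0/975 = 0.00, a_22 = 195/975 = 0.20, a_32 = 292.5/975 = 0.30, a_42 = 97.5/975 = 0.10
  a_13 = 0/700 = 0.00, a_23 = 140/700 = 0.20, a_33 = 0/700 = 0.00, a_43 = 210/700 = 0.30
  a_14 = 0/825 = 0.00, a_24 = 82.5/825 = 0.10, a_34 = 288.75/825 = 0.35, a_44 = 41.25/825 = 0.05
I − A =
  [   1.00     0.00     0.00     0.00]
  [   0.00     0.80    -0.20    -0.10]
  [  -0.10    -0.30     1.00    -0.35]
  [  -0.15    -0.10    -0.30     0.95]
Compute the cofactors C_ij = (−1)^(i+j)·(3×3 minor ij) of I−A; the adjugate is their transpose:
adj(I−A) = Cᵀ =
  [ 0.5930   0.0000   0.0000   0.0000]
  [ 0.0475   0.8450   0.2200   0.1700]
  [ 0.1215   0.3200   0.7500   0.3100]
  [ 0.1370   0.1900   0.2600   0.7400]
det(I−A) = Σ_j (I−A)_1j·C_1j = (1.00)(0.5930) + (0.00)(0.0475) + (0.00)(0.1215) + (0.00)(0.1370) = 0.5930
(I − A)⁻¹ = adj(I−A) / det(I−A) ≈
  [   1.0000     0.0000     0.0000     0.0000]
  [   0.0801     1.4250     0.3710     0.2867]
  [   0.2049     0.5396     1.2648     0.5228]
  [   0.2310     0.3204     0.4384     1.2479]
The output multiplier for sector j is the column-j sum of the Leontief inverse (I − A)⁻¹ = adj(I−A) / det(I−A).
Column 4 of adj(I−A): (0.0000, 0.1700, 0.3100, 0.7400); det(I−A) = 0.5930.
m_4 = (0.0000 + 0.1700 + 0.3100 + 0.7400) / 0.5930 = 1.22 / 0.5930 ≈ 2.057.

m_4 = 2.057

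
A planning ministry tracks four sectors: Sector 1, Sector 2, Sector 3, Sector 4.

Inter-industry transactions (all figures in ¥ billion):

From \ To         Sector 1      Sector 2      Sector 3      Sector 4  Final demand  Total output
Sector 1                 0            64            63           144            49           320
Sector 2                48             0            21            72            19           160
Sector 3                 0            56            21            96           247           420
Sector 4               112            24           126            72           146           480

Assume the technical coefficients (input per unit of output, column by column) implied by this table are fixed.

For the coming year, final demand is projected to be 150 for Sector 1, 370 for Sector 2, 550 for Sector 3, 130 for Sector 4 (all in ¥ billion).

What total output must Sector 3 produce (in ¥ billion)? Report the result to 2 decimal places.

Technical coefficients a_ij = z_ij / X_j:
  a_11 = 0/320 = 0.00, a_21 = 48/320 = 0.15, a_31 = 0/320 = 0.00, a_41 = 112/320 = 0.35
  a_12 = 64/160 = 0.40, a_22 = 0/160 = 0.00, a_32 = 56/160 = 0.35, a_42 = 24/160 = 0.15
  a_13 = 63/420 = 0.15, a_23 = 21/420 = 0.05, a_33 = 21/420 = 0.05, a_43 = 126/420 = 0.30
  a_14 = 144/480 = 0.30, a_24 = 72/480 = 0.15, a_34 = 96/480 = 0.20, a_44 = 72/480 = 0.15
I − A =
  [   1.00    -0.40    -0.15    -0.30]
  [  -0.15     1.00    -0.05    -0.15]
  [   0.00    -0.35     0.95    -0.20]
  [  -0.35    -0.15    -0.30     0.85]
Compute the cofactors C_ij = (−1)^(i+j)·(3×3 minor ij) of I−A; the adjugate is their transpose:
adj(I−A) = Cᵀ =
  [ 0.694000   0.422375   0.251375   0.378625]
  [ 0.165500   0.637250   0.122750   0.199750]
  [ 0.137500   0.318750   0.643750   0.256250]
  [ 0.363500   0.398875   0.352375   0.867625]
det(I−A) = Σ_j (I−A)_1j·C_1j = (1.00)(0.694000) + (-0.40)(0.165500) + (-0.15)(0.137500) + (-0.30)(0.363500) = 0.498125
(I − A)⁻¹ = adj(I−A) / det(I−A) ≈
  [   1.3932     0.8479     0.5046     0.7601]
  [   0.3322     1.2793     0.2464     0.4010]
  [   0.2760     0.6399     1.2923     0.5144]
  [   0.7297     0.8008     0.7074     1.7418]
x = (I − A)⁻¹ d = adj(I−A)·d / det(I−A), with det(I−A) = 0.498125:
  x_1 = (0.694000·150 + 0.422375·370 + 0.251375·550 + 0.378625·130) / 0.498125 = 447.85625 / 0.498125 ≈ 899.08
  x_2 = (0.165500·150 + 0.637250·370 + 0.122750·550 + 0.199750·130) / 0.498125 = 354.0875 / 0.498125 ≈ 710.84
  x_3 = (0.137500·150 + 0.318750·370 + 0.643750·550 + 0.256250·130) / 0.498125 = 525.9375 / 0.498125 ≈ 1055.83
  x_4 = (0.363500·150 + 0.398875·370 + 0.352375·550 + 0.867625·130) / 0.498125 = 508.70625 / 0.498125 ≈ 1021.24

x_3 = 1055.83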